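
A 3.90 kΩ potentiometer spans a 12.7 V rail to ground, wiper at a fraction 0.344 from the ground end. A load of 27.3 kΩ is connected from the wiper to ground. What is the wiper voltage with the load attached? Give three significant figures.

V ≈ 4.23 V

The wiper splits the pot into (1−α)R = 2.558 kΩ above and αR = 1.342 kΩ below.
Lower section ‖ load = 1.279 kΩ.
V_wiper = 12.7 × 1.279/(2.558 + 1.279) = 4.23 V.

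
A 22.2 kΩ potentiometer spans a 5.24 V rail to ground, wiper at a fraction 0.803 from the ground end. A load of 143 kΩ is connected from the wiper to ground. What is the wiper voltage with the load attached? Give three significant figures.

The wiper splits the pot into (1−α)R = 4.373 kΩ above and αR = 17.83 kΩ below.
Lower section ‖ load = 15.85 kΩ.
V_wiper = 5.24 × 15.85/(4.373 + 15.85) = 4.11 V.

V ≈ 4.11 V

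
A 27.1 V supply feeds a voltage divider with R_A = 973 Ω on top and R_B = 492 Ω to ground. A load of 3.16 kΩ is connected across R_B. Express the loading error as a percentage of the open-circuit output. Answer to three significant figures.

The divider's output (Thévenin) resistance is R_A‖R_B = 326.8 Ω.
Fractional drop under load = R_th/(R_th + R_L) = 326.8 / (326.8 + 3160) = 0.09372.
So the output falls by 9.37 %.

9.37 %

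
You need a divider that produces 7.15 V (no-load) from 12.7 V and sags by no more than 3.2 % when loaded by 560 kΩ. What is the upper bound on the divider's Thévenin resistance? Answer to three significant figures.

Loading drop = R_th/(R_th + R_L) ≤ 0.0320, so R_th ≤ R_L · ε/(1−ε) = 560 kΩ × 0.0320/0.9680 = 18.5 kΩ.
(Any R1, R2 with R2/(R1+R2) = 0.563 and R1‖R2 ≤ 18.5 kΩ will meet the spec.)

R_th ≤ 18.5 kΩ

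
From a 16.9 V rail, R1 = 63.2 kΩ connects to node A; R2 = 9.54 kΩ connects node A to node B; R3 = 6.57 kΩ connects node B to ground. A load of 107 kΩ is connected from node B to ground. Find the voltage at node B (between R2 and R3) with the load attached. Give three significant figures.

At node B, R3 is in parallel with the load: R3‖R_L = 6.190 kΩ.
Below node A the resistance is R2 + (R3‖R_L) = 15.73 kΩ, so V_A = 16.9 × 15.73/78.93 = 3.368 V.
Then V_B = V_A × (R3‖R_L)/(R2 + R3‖R_L) = 3.368 × 6.190/15.73 = 1.33 V.

V ≈ 1.33 V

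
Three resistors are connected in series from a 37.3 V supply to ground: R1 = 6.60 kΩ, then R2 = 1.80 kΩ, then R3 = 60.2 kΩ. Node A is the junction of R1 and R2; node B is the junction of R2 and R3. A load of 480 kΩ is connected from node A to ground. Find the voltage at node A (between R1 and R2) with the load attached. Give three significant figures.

Below node A the series string R2+R3 = 62.00 kΩ sits in parallel with the 480 kΩ load: 54.91 kΩ.
V_A = 37.3 × 54.91/(6.60 + 54.91) = 33.3 V.

V ≈ 33.3 V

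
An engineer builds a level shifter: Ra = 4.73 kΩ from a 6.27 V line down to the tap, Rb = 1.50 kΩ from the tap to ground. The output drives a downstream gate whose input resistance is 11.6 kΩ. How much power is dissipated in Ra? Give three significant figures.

P ≈ 5.07 mW

Total resistance from the source is Ra + (Rb‖R_L) = 6.058 kΩ, so I = 6.27/6.058 kΩ = 1.035 mA.
P = I²·Ra = (1.035 mA)² × 4.73 kΩ = 5.07 mW.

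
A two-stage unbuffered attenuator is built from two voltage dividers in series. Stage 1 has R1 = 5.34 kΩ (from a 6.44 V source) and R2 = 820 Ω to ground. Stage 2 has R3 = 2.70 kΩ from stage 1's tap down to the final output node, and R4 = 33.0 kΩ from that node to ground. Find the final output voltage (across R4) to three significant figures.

V_out ≈ 0.777 V

Stage 2 presents R3+R4 = 35700 Ω as a load on stage 1's tap.
Stage 1's lower leg becomes R2‖(R3+R4) = 801.6 Ω, so V_mid = 6.44 × 801.6/6142 = 0.8405 V.
Stage 2 is itself unloaded: V_out = V_mid × R4/(R3+R4) = 0.8405 × 33000/35700 = 0.777 V.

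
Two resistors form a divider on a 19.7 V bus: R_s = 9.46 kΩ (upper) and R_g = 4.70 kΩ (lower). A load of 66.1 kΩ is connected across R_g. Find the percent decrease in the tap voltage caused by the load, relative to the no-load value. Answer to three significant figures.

4.53 %

The divider's output (Thévenin) resistance is R_s‖R_g = 3.140 kΩ.
Fractional drop under load = R_th/(R_th + R_L) = 3.140 / (3.140 + 66.1) = 0.04535.
So the output falls by 4.53 %.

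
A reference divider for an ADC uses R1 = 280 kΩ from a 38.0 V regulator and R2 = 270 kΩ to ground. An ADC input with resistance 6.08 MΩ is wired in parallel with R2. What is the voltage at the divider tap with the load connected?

The load sits in parallel with R2: R2‖R_L = (270 × 6080) / (270 + 6080) = 258.5 kΩ.
V_out = 38.0 × 258.5 / (280 + 258.5) = 38.0 × 258.5/538.5 = 18.2 V.

V_out ≈ 18.2 V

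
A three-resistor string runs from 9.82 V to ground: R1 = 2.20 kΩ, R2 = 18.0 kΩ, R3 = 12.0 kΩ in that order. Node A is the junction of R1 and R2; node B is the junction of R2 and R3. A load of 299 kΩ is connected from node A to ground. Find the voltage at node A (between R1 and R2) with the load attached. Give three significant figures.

V ≈ 9.09 V

Below node A the series string R2+R3 = 30.00 kΩ sits in parallel with the 299 kΩ load: 27.26 kΩ.
V_A = 9.82 × 27.26/(2.20 + 27.26) = 9.09 V.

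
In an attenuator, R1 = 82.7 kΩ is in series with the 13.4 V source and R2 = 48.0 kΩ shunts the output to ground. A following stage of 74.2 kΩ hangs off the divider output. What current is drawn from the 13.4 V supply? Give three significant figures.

R2‖R_L = 29.15 kΩ, so the source sees R1 + R2‖R_L = 111.8 kΩ.
I = 13.4 V / 111.8 kΩ = 0.120 mA.

I ≈ 0.120 mA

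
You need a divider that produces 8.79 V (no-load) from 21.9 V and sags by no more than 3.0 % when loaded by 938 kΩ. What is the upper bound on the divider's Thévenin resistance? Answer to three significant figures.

R_th ≤ 29.0 kΩ

Loading drop = R_th/(R_th + R_L) ≤ 0.0300, so R_th ≤ R_L · ε/(1−ε) = 938 kΩ × 0.0300/0.9700 = 29.0 kΩ.
(Any R1, R2 with R2/(R1+R2) = 0.401 and R1‖R2 ≤ 29.0 kΩ will meet the spec.)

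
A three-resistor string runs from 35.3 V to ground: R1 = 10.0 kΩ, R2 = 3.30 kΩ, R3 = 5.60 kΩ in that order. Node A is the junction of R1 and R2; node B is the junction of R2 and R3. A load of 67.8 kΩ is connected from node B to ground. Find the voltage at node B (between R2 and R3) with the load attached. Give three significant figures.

At node B, R3 is in parallel with the load: R3‖R_L = 5.173 kΩ.
Below node A the resistance is R2 + (R3‖R_L) = 8.473 kΩ, so V_A = 35.3 × 8.473/18.47 = 16.19 V.
Then V_B = V_A × (R3‖R_L)/(R2 + R3‖R_L) = 16.19 × 5.173/8.473 = 9.88 V.

V ≈ 9.88 V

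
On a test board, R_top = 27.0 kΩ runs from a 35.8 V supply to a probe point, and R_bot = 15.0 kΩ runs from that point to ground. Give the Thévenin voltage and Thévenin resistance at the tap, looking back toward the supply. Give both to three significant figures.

V_th = 12.8 V, R_th = 9.64 kΩ

V_th is the open-circuit tap voltage: 35.8 × 15.0/(27.0 + 15.0) = 12.8 V.
With the supply zeroed, R_top and R_bot appear in parallel from the tap: R_th = R_top‖R_bot = (27.0 × 15.0)/42.00 = 9.64 kΩ.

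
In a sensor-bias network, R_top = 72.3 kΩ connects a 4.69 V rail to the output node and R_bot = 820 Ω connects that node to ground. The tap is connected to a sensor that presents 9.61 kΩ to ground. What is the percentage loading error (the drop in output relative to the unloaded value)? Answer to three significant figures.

7.78 %

The divider's output (Thévenin) resistance is R_top‖R_bot = 810.8 Ω.
Fractional drop under load = R_th/(R_th + R_L) = 810.8 / (810.8 + 9610) = 0.07781.
So the output falls by 7.78 %.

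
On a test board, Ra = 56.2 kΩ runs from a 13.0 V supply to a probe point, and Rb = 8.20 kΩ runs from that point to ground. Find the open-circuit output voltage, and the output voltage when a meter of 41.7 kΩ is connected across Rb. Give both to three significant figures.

Open-circuit: V = 13.0 × 8.20/(56.2 + 8.20) = 1.66 V.
With the load, Rb becomes Rb‖R_L = 6.853 kΩ, so V = 13.0 × 6.853/63.05 = 1.41 V.

Unloaded: 1.66 V; loaded: 1.41 V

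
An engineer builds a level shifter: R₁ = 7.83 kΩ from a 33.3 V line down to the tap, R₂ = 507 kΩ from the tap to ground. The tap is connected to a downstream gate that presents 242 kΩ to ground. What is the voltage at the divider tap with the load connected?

V_out ≈ 31.8 V

The load sits in parallel with R₂: R₂‖R_L = (507 × 242) / (507 + 242) = 163.8 kΩ.
V_out = 33.3 × 163.8 / (7.83 + 163.8) = 33.3 × 163.8/171.6 = 31.8 V.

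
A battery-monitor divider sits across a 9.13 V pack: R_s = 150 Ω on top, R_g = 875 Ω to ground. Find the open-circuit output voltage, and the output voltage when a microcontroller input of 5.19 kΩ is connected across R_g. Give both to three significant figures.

Open-circuit: V = 9.13 × 875/(150 + 875) = 7.79 V.
With the load, R_g becomes R_g‖R_L = 748.8 Ω, so V = 9.13 × 748.8/898.8 = 7.61 V.

Unloaded: 7.79 V; loaded: 7.61 V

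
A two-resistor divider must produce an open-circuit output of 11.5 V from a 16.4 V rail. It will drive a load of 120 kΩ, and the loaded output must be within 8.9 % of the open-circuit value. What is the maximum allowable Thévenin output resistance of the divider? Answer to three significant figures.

R_th ≤ 11.7 kΩ

Loading drop = R_th/(R_th + R_L) ≤ 0.0890, so R_th ≤ R_L · ε/(1−ε) = 120 kΩ × 0.0890/0.9110 = 11.7 kΩ.
(Any R1, R2 with R2/(R1+R2) = 0.701 and R1‖R2 ≤ 11.7 kΩ will meet the spec.)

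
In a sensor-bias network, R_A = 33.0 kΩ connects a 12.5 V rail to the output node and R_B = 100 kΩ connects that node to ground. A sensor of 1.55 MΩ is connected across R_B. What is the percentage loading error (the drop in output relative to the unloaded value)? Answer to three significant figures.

1.58 %

The divider's output (Thévenin) resistance is R_A‖R_B = 24.81 kΩ.
Fractional drop under load = R_th/(R_th + R_L) = 24.81 / (24.81 + 1550) = 0.01576.
So the output falls by 1.58 %.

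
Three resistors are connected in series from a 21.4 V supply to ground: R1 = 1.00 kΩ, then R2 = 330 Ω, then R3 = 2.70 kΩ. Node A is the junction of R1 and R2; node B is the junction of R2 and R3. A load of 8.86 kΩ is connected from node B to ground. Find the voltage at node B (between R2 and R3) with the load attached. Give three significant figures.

At node B, R3 is in parallel with the load: R3‖R_L = 2069 Ω.
Below node A the resistance is R2 + (R3‖R_L) = 2399 Ω, so V_A = 21.4 × 2399/3399 = 15.10 V.
Then V_B = V_A × (R3‖R_L)/(R2 + R3‖R_L) = 15.10 × 2069/2399 = 13.0 V.

V ≈ 13.0 V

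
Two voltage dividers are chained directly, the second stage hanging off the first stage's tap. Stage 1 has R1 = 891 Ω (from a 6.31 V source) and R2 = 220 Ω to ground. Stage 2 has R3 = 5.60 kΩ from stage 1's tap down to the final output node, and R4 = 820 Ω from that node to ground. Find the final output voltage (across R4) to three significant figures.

V_out ≈ 0.155 V

Stage 2 presents R3+R4 = 6420 Ω as a load on stage 1's tap.
Stage 1's lower leg becomes R2‖(R3+R4) = 212.7 Ω, so V_mid = 6.31 × 212.7/1104 = 1.216 V.
Stage 2 is itself unloaded: V_out = V_mid × R4/(R3+R4) = 1.216 × 820/6420 = 0.155 V.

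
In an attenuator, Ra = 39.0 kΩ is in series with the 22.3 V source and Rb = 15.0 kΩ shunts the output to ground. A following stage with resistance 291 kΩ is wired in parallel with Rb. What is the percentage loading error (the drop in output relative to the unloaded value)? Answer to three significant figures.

3.59 %

The divider's output (Thévenin) resistance is Ra‖Rb = 10.83 kΩ.
Fractional drop under load = R_th/(R_th + R_L) = 10.83 / (10.83 + 291) = 0.03589.
So the output falls by 3.59 %.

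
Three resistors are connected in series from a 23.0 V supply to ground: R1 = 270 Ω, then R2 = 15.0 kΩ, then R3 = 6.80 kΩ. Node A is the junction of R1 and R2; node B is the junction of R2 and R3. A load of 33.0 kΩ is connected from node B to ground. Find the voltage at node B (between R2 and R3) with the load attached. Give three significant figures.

V ≈ 6.20 V

At node B, R3 is in parallel with the load: R3‖R_L = 5638 Ω.
Below node A the resistance is R2 + (R3‖R_L) = 20640 Ω, so V_A = 23.0 × 20640/20910 = 22.70 V.
Then V_B = V_A × (R3‖R_L)/(R2 + R3‖R_L) = 22.70 × 5638/20640 = 6.20 V.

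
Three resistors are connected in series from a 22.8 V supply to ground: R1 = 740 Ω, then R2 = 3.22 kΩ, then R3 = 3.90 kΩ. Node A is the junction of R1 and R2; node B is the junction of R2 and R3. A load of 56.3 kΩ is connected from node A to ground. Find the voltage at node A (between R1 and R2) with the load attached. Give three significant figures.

V ≈ 20.4 V

Below node A the series string R2+R3 = 7120 Ω sits in parallel with the 56300 Ω load: 6321 Ω.
V_A = 22.8 × 6321/(740 + 6321) = 20.4 V.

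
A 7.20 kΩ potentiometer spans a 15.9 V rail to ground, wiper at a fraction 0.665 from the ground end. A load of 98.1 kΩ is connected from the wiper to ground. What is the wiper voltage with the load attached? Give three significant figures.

The wiper splits the pot into (1−α)R = 2.412 kΩ above and αR = 4.788 kΩ below.
Lower section ‖ load = 4.565 kΩ.
V_wiper = 15.9 × 4.565/(2.412 + 4.565) = 10.4 V.

V ≈ 10.4 V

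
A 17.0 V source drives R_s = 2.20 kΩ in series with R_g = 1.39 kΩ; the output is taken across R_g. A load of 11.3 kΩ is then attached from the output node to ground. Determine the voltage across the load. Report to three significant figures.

V_out ≈ 6.12 V

The load sits in parallel with R_g: R_g‖R_L = (1.39 × 11.3) / (1.39 + 11.3) = 1.238 kΩ.
V_out = 17.0 × 1.238 / (2.20 + 1.238) = 17.0 × 1.238/3.438 = 6.12 V.
(Unloaded it would have been 6.58 V.)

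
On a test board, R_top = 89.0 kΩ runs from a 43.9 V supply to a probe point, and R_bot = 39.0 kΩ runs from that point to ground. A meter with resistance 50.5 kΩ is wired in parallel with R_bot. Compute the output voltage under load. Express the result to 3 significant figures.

The load sits in parallel with R_bot: R_bot‖R_L = (39.0 × 50.5) / (39.0 + 50.5) = 22.01 kΩ.
V_out = 43.9 × 22.01 / (89.0 + 22.01) = 43.9 × 22.01/111.0 = 8.70 V.

V_out ≈ 8.70 V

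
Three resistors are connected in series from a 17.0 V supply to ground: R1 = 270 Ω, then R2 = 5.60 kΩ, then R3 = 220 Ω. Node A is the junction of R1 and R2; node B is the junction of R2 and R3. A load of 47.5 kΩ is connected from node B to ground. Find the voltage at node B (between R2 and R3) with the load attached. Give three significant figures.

V ≈ 0.611 V

At node B, R3 is in parallel with the load: R3‖R_L = 219.0 Ω.
Below node A the resistance is R2 + (R3‖R_L) = 5819 Ω, so V_A = 17.0 × 5819/6089 = 16.25 V.
Then V_B = V_A × (R3‖R_L)/(R2 + R3‖R_L) = 16.25 × 219.0/5819 = 0.611 V.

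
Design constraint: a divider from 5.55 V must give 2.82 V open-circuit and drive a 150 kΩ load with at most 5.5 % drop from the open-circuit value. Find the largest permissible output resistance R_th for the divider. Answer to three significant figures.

Loading drop = R_th/(R_th + R_L) ≤ 0.0550, so R_th ≤ R_L · ε/(1−ε) = 150 kΩ × 0.0550/0.9450 = 8.73 kΩ.
(Any R1, R2 with R2/(R1+R2) = 0.508 and R1‖R2 ≤ 8.73 kΩ will meet the spec.)

R_th ≤ 8.73 kΩ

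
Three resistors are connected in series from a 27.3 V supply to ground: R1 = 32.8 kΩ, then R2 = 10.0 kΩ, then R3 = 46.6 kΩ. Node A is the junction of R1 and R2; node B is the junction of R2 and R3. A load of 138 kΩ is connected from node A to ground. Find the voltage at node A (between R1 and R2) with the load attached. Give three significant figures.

V ≈ 15.0 V

Below node A the series string R2+R3 = 56.60 kΩ sits in parallel with the 138 kΩ load: 40.14 kΩ.
V_A = 27.3 × 40.14/(32.8 + 40.14) = 15.0 V.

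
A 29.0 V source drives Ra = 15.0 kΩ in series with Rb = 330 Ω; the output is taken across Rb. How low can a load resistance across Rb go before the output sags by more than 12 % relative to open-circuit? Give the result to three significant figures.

R_L(min) ≈ 2.37 kΩ

Output resistance R_th = Ra‖Rb = (15000 × 330)/15330 = 322.9 Ω.
The fractional drop is R_th/(R_th + R_L); requiring this ≤ 0.120 gives R_L ≥ R_th(1/0.120 − 1) = 322.9 × 7.333 = 2.37 kΩ.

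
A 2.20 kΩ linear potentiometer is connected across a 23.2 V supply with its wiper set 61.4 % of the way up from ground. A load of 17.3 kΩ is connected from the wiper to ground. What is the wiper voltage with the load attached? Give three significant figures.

V ≈ 13.8 V

The wiper splits the pot into (1−α)R = 849.2 Ω above and αR = 1351 Ω below.
Lower section ‖ load = 1253 Ω.
V_wiper = 23.2 × 1253/(849.2 + 1253) = 13.8 V.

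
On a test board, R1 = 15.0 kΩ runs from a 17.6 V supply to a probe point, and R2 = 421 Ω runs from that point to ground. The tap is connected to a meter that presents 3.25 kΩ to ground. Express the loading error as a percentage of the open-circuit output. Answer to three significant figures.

11.2 %

Unloaded V = 17.6 × 421/15420 = 0.48049 V.
Loaded: R2‖R_L = 372.7 Ω, giving V = 17.6 × 372.7/15370 = 0.42672 V.
Drop = (0.48049 − 0.42672) / 0.48049 = 11.2 %.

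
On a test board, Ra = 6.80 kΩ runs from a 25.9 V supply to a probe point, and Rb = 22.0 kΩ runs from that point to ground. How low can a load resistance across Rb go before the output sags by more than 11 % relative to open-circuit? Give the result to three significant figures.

R_L(min) ≈ 42.0 kΩ

Output resistance R_th = Ra‖Rb = (6.80 × 22.0)/28.80 = 5.194 kΩ.
The fractional drop is R_th/(R_th + R_L); requiring this ≤ 0.110 gives R_L ≥ R_th(1/0.110 − 1) = 5.194 × 8.091 = 42.0 kΩ.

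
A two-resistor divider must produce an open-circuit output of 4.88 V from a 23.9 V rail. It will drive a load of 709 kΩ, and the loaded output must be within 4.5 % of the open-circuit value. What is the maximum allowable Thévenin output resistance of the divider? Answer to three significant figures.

Loading drop = R_th/(R_th + R_L) ≤ 0.0450, so R_th ≤ R_L · ε/(1−ε) = 709 kΩ × 0.0450/0.9550 = 33.4 kΩ.
(Any R1, R2 with R2/(R1+R2) = 0.204 and R1‖R2 ≤ 33.4 kΩ will meet the spec.)

R_th ≤ 33.4 kΩ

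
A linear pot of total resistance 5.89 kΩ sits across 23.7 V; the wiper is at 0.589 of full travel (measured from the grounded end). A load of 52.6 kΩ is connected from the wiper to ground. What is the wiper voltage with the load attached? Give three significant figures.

V ≈ 13.6 V

The wiper splits the pot into (1−α)R = 2.421 kΩ above and αR = 3.469 kΩ below.
Lower section ‖ load = 3.255 kΩ.
V_wiper = 23.7 × 3.255/(2.421 + 3.255) = 13.6 V.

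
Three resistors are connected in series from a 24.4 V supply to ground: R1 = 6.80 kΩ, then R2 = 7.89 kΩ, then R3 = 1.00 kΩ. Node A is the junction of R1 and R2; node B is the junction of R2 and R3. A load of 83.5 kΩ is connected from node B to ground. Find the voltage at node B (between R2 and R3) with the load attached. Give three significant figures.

V ≈ 1.54 V

At node B, R3 is in parallel with the load: R3‖R_L = 0.9882 kΩ.
Below node A the resistance is R2 + (R3‖R_L) = 8.878 kΩ, so V_A = 24.4 × 8.878/15.68 = 13.82 V.
Then V_B = V_A × (R3‖R_L)/(R2 + R3‖R_L) = 13.82 × 0.9882/8.878 = 1.54 V.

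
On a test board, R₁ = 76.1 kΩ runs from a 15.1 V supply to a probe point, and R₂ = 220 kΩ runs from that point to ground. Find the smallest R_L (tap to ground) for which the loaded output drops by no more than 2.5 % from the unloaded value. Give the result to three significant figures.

Output resistance R_th = R₁‖R₂ = (76.1 × 220)/296.1 = 56.54 kΩ.
The fractional drop is R_th/(R_th + R_L); requiring this ≤ 0.0250 gives R_L ≥ R_th(1/0.0250 − 1) = 56.54 × 39.00 = 2.21 MΩ.

R_L(min) ≈ 2.21 MΩ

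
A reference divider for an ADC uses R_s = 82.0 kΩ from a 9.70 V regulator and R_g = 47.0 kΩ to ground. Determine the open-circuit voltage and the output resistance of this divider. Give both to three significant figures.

V_th = 3.53 V, R_th = 29.9 kΩ

V_th is the open-circuit tap voltage: 9.70 × 47.0/(82.0 + 47.0) = 3.53 V.
With the supply zeroed, R_s and R_g appear in parallel from the tap: R_th = R_s‖R_g = (82.0 × 47.0)/129.0 = 29.9 kΩ.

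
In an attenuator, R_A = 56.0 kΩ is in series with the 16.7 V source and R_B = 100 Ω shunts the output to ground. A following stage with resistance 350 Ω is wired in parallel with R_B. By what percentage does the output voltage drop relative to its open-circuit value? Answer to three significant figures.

The divider's output (Thévenin) resistance is R_A‖R_B = 99.82 Ω.
Fractional drop under load = R_th/(R_th + R_L) = 99.82 / (99.82 + 350) = 0.2219.
So the output falls by 22.2 %.

22.2 %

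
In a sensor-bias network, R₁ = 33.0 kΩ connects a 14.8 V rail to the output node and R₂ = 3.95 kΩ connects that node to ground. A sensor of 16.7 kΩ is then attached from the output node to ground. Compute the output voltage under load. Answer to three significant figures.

The load sits in parallel with R₂: R₂‖R_L = (3.95 × 16.7) / (3.95 + 16.7) = 3.194 kΩ.
V_out = 14.8 × 3.194 / (33.0 + 3.194) = 14.8 × 3.194/36.19 = 1.31 V.

V_out ≈ 1.31 V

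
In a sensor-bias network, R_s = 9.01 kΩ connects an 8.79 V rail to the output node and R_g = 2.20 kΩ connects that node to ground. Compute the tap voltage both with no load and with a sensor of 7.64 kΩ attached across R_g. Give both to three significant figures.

Open-circuit: V = 8.79 × 2.20/(9.01 + 2.20) = 1.73 V.
With the load, R_g becomes R_g‖R_L = 1.708 kΩ, so V = 8.79 × 1.708/10.72 = 1.40 V.

Unloaded: 1.73 V; loaded: 1.40 V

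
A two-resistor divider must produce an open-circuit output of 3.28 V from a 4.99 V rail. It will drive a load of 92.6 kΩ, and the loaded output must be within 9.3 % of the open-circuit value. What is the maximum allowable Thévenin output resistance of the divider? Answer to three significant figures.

R_th ≤ 9.49 kΩ

Loading drop = R_th/(R_th + R_L) ≤ 0.0930, so R_th ≤ R_L · ε/(1−ε) = 92.6 kΩ × 0.0930/0.9070 = 9.49 kΩ.
(Any R1, R2 with R2/(R1+R2) = 0.657 and R1‖R2 ≤ 9.49 kΩ will meet the spec.)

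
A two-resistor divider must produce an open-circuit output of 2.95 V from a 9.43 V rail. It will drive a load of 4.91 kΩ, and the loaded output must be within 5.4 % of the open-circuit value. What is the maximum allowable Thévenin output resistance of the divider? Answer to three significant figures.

R_th ≤ 280 Ω

Loading drop = R_th/(R_th + R_L) ≤ 0.0540, so R_th ≤ R_L · ε/(1−ε) = 4.91 kΩ × 0.0540/0.9460 = 280 Ω.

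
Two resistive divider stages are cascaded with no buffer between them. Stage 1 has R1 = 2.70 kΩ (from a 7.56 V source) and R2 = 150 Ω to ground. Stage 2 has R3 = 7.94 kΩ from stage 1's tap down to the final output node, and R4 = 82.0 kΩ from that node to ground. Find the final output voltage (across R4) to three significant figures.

Stage 2 presents R3+R4 = 89940 Ω as a load on stage 1's tap.
Stage 1's lower leg becomes R2‖(R3+R4) = 149.8 Ω, so V_mid = 7.56 × 149.8/2850 = 0.3973 V.
Stage 2 is itself unloaded: V_out = V_mid × R4/(R3+R4) = 0.3973 × 82000/89940 = 0.362 V.

V_out ≈ 0.362 V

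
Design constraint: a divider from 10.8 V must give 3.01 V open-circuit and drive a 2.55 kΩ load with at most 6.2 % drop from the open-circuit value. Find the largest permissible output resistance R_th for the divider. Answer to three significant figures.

R_th ≤ 169 Ω

Loading drop = R_th/(R_th + R_L) ≤ 0.0620, so R_th ≤ R_L · ε/(1−ε) = 2.55 kΩ × 0.0620/0.9380 = 169 Ω.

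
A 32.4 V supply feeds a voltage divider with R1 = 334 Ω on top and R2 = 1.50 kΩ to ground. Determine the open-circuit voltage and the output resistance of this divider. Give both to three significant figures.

V_th = 26.5 V, R_th = 273 Ω

V_th is the open-circuit tap voltage: 32.4 × 1500/(334 + 1500) = 26.5 V.
With the supply zeroed, R1 and R2 appear in parallel from the tap: R_th = R1‖R2 = (334 × 1500)/1834 = 273 Ω.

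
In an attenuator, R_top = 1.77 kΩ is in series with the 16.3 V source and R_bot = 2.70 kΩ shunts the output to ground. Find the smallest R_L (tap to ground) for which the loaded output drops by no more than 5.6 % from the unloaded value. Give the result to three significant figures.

R_L(min) ≈ 18.0 kΩ

Output resistance R_th = R_top‖R_bot = (1.77 × 2.70)/4.470 = 1.069 kΩ.
The fractional drop is R_th/(R_th + R_L); requiring this ≤ 0.0560 gives R_L ≥ R_th(1/0.0560 − 1) = 1.069 × 16.86 = 18.0 kΩ.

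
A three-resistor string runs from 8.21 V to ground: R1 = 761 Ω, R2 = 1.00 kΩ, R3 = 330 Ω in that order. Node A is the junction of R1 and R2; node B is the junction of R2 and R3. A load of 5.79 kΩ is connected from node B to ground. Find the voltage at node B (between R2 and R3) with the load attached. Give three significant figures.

At node B, R3 is in parallel with the load: R3‖R_L = 312.2 Ω.
Below node A the resistance is R2 + (R3‖R_L) = 1312 Ω, so V_A = 8.21 × 1312/2073 = 5.196 V.
Then V_B = V_A × (R3‖R_L)/(R2 + R3‖R_L) = 5.196 × 312.2/1312 = 1.24 V.

V ≈ 1.24 V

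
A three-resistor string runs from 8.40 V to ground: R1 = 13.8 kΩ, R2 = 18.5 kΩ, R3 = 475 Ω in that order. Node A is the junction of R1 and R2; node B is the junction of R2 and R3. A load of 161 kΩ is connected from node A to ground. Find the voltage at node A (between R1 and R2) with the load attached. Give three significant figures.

V ≈ 4.63 V

Below node A the series string R2+R3 = 18980 Ω sits in parallel with the 161000 Ω load: 16970 Ω.
V_A = 8.40 × 16970/(13800 + 16970) = 4.63 V.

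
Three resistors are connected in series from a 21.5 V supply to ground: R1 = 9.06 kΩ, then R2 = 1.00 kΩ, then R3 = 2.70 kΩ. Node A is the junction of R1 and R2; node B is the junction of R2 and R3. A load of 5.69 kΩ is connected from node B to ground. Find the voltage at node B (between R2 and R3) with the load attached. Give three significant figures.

At node B, R3 is in parallel with the load: R3‖R_L = 1.831 kΩ.
Below node A the resistance is R2 + (R3‖R_L) = 2.831 kΩ, so V_A = 21.5 × 2.831/11.89 = 5.119 V.
Then V_B = V_A × (R3‖R_L)/(R2 + R3‖R_L) = 5.119 × 1.831/2.831 = 3.31 V.

V ≈ 3.31 V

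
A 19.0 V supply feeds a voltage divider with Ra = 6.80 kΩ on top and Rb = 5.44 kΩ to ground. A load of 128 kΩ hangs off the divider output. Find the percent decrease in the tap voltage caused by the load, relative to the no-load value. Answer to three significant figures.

2.31 %

The divider's output (Thévenin) resistance is Ra‖Rb = 3.022 kΩ.
Fractional drop under load = R_th/(R_th + R_L) = 3.022 / (3.022 + 128) = 0.02307.
So the output falls by 2.31 %.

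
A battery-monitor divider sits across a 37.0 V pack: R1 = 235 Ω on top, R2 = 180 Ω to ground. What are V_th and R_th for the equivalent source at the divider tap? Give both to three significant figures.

V_th = 16.0 V, R_th = 102 Ω

V_th is the open-circuit tap voltage: 37.0 × 180/(235 + 180) = 16.0 V.
With the supply zeroed, R1 and R2 appear in parallel from the tap: R_th = R1‖R2 = (235 × 180)/415.0 = 102 Ω.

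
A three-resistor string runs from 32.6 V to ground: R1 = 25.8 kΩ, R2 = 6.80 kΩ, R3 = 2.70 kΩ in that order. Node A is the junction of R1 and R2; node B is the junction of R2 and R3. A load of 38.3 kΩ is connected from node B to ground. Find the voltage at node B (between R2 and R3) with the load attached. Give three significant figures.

At node B, R3 is in parallel with the load: R3‖R_L = 2.522 kΩ.
Below node A the resistance is R2 + (R3‖R_L) = 9.322 kΩ, so V_A = 32.6 × 9.322/35.12 = 8.653 V.
Then V_B = V_A × (R3‖R_L)/(R2 + R3‖R_L) = 8.653 × 2.522/9.322 = 2.34 V.

V ≈ 2.34 V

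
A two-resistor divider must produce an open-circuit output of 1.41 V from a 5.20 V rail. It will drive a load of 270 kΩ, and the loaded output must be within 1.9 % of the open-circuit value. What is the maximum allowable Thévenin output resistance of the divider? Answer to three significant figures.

Loading drop = R_th/(R_th + R_L) ≤ 0.0190, so R_th ≤ R_L · ε/(1−ε) = 270 kΩ × 0.0190/0.9810 = 5.23 kΩ.

R_th ≤ 5.23 kΩ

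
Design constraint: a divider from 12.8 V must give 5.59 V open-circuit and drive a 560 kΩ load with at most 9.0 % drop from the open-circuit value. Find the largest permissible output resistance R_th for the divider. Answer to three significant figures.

Loading drop = R_th/(R_th + R_L) ≤ 0.0900, so R_th ≤ R_L · ε/(1−ε) = 560 kΩ × 0.0900/0.9100 = 55.4 kΩ.

R_th ≤ 55.4 kΩ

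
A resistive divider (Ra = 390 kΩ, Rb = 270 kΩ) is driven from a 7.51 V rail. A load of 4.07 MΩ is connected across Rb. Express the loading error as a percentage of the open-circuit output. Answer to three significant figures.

The divider's output (Thévenin) resistance is Ra‖Rb = 159.5 kΩ.
Fractional drop under load = R_th/(R_th + R_L) = 159.5 / (159.5 + 4070) = 0.03772.
So the output falls by 3.77 %.

3.77 %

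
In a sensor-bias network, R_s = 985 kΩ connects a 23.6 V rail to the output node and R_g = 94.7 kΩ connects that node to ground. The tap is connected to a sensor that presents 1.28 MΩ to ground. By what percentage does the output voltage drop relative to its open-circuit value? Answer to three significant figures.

The divider's output (Thévenin) resistance is R_s‖R_g = 86.39 kΩ.
Fractional drop under load = R_th/(R_th + R_L) = 86.39 / (86.39 + 1280) = 0.06323.
So the output falls by 6.32 %.

6.32 %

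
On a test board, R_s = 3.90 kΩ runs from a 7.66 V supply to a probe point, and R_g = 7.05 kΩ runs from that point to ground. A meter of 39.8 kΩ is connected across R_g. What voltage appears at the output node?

The load sits in parallel with R_g: R_g‖R_L = (7.05 × 39.8) / (7.05 + 39.8) = 5.989 kΩ.
V_out = 7.66 × 5.989 / (3.90 + 5.989) = 7.66 × 5.989/9.889 = 4.64 V.
(Unloaded it would have been 4.93 V.)

V_out ≈ 4.64 V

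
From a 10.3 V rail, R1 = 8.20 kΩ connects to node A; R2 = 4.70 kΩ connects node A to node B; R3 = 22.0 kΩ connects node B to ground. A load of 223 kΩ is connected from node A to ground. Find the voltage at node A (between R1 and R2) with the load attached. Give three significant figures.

Below node A the series string R2+R3 = 26.70 kΩ sits in parallel with the 223 kΩ load: 23.85 kΩ.
V_A = 10.3 × 23.85/(8.20 + 23.85) = 7.66 V.

V ≈ 7.66 V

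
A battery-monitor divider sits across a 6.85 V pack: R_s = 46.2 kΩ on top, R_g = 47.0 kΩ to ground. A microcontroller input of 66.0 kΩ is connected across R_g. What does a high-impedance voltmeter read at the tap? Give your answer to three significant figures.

The load sits in parallel with R_g: R_g‖R_L = (47.0 × 66.0) / (47.0 + 66.0) = 27.45 kΩ.
V_out = 6.85 × 27.45 / (46.2 + 27.45) = 6.85 × 27.45/73.65 = 2.55 V.
(Unloaded it would have been 3.45 V.)

V_out ≈ 2.55 V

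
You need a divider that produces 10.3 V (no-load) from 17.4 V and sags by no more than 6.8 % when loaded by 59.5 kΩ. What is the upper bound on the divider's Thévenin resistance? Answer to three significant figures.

R_th ≤ 4.34 kΩ

Loading drop = R_th/(R_th + R_L) ≤ 0.0680, so R_th ≤ R_L · ε/(1−ε) = 59.5 kΩ × 0.0680/0.9320 = 4.34 kΩ.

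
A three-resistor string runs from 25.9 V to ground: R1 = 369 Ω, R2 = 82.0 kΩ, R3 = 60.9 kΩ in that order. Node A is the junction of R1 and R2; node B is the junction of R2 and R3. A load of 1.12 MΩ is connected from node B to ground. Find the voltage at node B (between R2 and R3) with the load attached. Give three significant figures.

V ≈ 10.7 V

At node B, R3 is in parallel with the load: R3‖R_L = 57760 Ω.
Below node A the resistance is R2 + (R3‖R_L) = 139800 Ω, so V_A = 25.9 × 139800/140100 = 25.83 V.
Then V_B = V_A × (R3‖R_L)/(R2 + R3‖R_L) = 25.83 × 57760/139800 = 10.7 V.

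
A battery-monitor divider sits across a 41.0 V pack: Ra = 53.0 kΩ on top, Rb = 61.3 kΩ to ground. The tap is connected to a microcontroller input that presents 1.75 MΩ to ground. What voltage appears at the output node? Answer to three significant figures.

The load sits in parallel with Rb: Rb‖R_L = (61.3 × 1750) / (61.3 + 1750) = 59.23 kΩ.
V_out = 41.0 × 59.23 / (53.0 + 59.23) = 41.0 × 59.23/112.2 = 21.6 V.

V_out ≈ 21.6 V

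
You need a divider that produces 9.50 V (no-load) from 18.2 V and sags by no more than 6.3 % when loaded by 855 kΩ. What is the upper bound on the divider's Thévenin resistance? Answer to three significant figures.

Loading drop = R_th/(R_th + R_L) ≤ 0.0630, so R_th ≤ R_L · ε/(1−ε) = 855 kΩ × 0.0630/0.9370 = 57.5 kΩ.

R_th ≤ 57.5 kΩ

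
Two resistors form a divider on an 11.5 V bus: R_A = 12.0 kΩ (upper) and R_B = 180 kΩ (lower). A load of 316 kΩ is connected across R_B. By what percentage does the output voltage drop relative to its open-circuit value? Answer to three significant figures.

The divider's output (Thévenin) resistance is R_A‖R_B = 11.25 kΩ.
Fractional drop under load = R_th/(R_th + R_L) = 11.25 / (11.25 + 316) = 0.03438.
So the output falls by 3.44 %.

3.44 %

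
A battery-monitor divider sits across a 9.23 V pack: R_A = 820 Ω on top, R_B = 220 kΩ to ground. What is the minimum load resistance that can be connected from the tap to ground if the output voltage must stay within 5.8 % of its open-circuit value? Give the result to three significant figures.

R_L(min) ≈ 13.3 kΩ

Output resistance R_th = R_A‖R_B = (820 × 220000)/220800 = 817.0 Ω.
The fractional drop is R_th/(R_th + R_L); requiring this ≤ 0.0580 gives R_L ≥ R_th(1/0.0580 − 1) = 817.0 × 16.24 = 13.3 kΩ.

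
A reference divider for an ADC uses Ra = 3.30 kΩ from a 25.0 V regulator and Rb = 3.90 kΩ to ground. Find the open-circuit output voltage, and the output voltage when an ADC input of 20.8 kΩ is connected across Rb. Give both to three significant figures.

Unloaded: 13.5 V; loaded: 12.5 V

Open-circuit: V = 25.0 × 3.90/(3.30 + 3.90) = 13.5 V.
With the load, Rb becomes Rb‖R_L = 3.284 kΩ, so V = 25.0 × 3.284/6.584 = 12.5 V.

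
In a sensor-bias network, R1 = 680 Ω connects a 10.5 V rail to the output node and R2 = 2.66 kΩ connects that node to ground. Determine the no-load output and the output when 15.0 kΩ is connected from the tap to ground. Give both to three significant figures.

Unloaded: 8.36 V; loaded: 8.07 V

Open-circuit: V = 10.5 × 2660/(680 + 2660) = 8.36 V.
With the load, R2 becomes R2‖R_L = 2259 Ω, so V = 10.5 × 2259/2939 = 8.07 V.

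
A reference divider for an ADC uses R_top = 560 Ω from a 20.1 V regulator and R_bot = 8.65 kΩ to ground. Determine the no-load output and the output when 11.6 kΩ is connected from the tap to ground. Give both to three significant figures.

Open-circuit: V = 20.1 × 8650/(560 + 8650) = 18.9 V.
With the load, R_bot becomes R_bot‖R_L = 4955 Ω, so V = 20.1 × 4955/5515 = 18.1 V.

Unloaded: 18.9 V; loaded: 18.1 V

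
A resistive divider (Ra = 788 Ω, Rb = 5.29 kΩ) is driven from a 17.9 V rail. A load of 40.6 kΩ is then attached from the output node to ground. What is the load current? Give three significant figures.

I_L ≈ 0.377 mA

Rb‖R_L = 4680 Ω; V_out = 17.9 × 4680/5468 = 15.32 V.
I_L = V_out / R_L = 15.32 / 40.6 kΩ = 0.377 mA.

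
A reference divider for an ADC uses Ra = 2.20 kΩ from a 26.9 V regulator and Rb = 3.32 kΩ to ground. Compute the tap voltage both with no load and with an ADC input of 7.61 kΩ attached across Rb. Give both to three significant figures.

Unloaded: 16.2 V; loaded: 13.8 V

Open-circuit: V = 26.9 × 3.32/(2.20 + 3.32) = 16.2 V.
With the load, Rb becomes Rb‖R_L = 2.312 kΩ, so V = 26.9 × 2.312/4.512 = 13.8 V.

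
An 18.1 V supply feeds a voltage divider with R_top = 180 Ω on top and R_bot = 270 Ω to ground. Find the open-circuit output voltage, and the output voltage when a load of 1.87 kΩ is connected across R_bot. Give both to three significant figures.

Open-circuit: V = 18.1 × 270/(180 + 270) = 10.9 V.
With the load, R_bot becomes R_bot‖R_L = 235.9 Ω, so V = 18.1 × 235.9/415.9 = 10.3 V.

Unloaded: 10.9 V; loaded: 10.3 V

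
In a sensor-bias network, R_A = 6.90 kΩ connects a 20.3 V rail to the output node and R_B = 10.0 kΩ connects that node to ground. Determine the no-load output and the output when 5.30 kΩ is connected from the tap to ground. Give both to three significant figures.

Unloaded: 12.0 V; loaded: 6.79 V

Open-circuit: V = 20.3 × 10.0/(6.90 + 10.0) = 12.0 V.
With the load, R_B becomes R_B‖R_L = 3.464 kΩ, so V = 20.3 × 3.464/10.36 = 6.79 V.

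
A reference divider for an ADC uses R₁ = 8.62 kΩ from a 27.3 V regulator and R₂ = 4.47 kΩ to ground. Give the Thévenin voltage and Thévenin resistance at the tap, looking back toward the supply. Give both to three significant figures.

V_th is the open-circuit tap voltage: 27.3 × 4.47/(8.62 + 4.47) = 9.32 V.
With the supply zeroed, R₁ and R₂ appear in parallel from the tap: R_th = R₁‖R₂ = (8.62 × 4.47)/13.09 = 2.94 kΩ.

V_th = 9.32 V, R_th = 2.94 kΩ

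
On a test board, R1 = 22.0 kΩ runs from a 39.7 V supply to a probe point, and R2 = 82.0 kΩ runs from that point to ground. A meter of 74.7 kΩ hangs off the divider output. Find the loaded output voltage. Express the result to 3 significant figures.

The load sits in parallel with R2: R2‖R_L = (82.0 × 74.7) / (82.0 + 74.7) = 39.09 kΩ.
V_out = 39.7 × 39.09 / (22.0 + 39.09) = 39.7 × 39.09/61.09 = 25.4 V.

V_out ≈ 25.4 V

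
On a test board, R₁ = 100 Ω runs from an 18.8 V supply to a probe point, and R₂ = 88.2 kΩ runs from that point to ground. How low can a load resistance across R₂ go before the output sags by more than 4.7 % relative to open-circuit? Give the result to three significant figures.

R_L(min) ≈ 2.03 kΩ

Output resistance R_th = R₁‖R₂ = (100 × 88200)/88300 = 99.89 Ω.
The fractional drop is R_th/(R_th + R_L); requiring this ≤ 0.0470 gives R_L ≥ R_th(1/0.0470 − 1) = 99.89 × 20.28 = 2.03 kΩ.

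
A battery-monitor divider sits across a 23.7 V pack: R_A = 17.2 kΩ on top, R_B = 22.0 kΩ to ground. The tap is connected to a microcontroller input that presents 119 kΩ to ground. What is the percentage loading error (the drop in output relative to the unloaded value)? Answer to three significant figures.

The divider's output (Thévenin) resistance is R_A‖R_B = 9.653 kΩ.
Fractional drop under load = R_th/(R_th + R_L) = 9.653 / (9.653 + 119) = 0.07503.
So the output falls by 7.50 %.

7.50 %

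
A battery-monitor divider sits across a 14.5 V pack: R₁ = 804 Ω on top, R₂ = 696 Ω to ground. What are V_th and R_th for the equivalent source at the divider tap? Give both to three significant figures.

V_th is the open-circuit tap voltage: 14.5 × 696/(804 + 696) = 6.73 V.
With the supply zeroed, R₁ and R₂ appear in parallel from the tap: R_th = R₁‖R₂ = (804 × 696)/1500 = 373 Ω.

V_th = 6.73 V, R_th = 373 Ω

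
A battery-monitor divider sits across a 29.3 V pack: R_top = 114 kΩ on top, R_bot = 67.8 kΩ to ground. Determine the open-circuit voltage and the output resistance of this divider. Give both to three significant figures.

V_th = 10.9 V, R_th = 42.5 kΩ

V_th is the open-circuit tap voltage: 29.3 × 67.8/(114 + 67.8) = 10.9 V.
With the supply zeroed, R_top and R_bot appear in parallel from the tap: R_th = R_top‖R_bot = (114 × 67.8)/181.8 = 42.5 kΩ.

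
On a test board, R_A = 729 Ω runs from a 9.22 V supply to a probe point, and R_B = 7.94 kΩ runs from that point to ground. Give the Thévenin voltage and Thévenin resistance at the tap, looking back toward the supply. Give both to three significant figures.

V_th = 8.44 V, R_th = 668 Ω

V_th is the open-circuit tap voltage: 9.22 × 7940/(729 + 7940) = 8.44 V.
With the supply zeroed, R_A and R_B appear in parallel from the tap: R_th = R_A‖R_B = (729 × 7940)/8669 = 668 Ω.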